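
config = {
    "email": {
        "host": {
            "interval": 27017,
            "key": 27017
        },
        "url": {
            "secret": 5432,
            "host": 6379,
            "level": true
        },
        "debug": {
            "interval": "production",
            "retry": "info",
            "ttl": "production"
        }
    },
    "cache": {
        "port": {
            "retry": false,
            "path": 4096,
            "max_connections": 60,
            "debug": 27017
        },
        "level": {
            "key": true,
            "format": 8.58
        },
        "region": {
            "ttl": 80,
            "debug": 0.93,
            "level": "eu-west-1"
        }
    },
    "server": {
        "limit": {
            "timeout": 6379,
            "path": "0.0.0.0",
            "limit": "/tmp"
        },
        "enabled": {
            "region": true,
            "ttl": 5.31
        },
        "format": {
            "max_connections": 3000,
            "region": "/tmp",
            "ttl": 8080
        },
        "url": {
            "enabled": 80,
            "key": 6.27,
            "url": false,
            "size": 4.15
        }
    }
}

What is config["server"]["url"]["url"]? False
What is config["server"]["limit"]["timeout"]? 6379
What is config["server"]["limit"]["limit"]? "/tmp"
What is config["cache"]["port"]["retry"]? False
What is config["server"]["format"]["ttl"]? 8080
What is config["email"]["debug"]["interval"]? "production"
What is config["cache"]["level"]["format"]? 8.58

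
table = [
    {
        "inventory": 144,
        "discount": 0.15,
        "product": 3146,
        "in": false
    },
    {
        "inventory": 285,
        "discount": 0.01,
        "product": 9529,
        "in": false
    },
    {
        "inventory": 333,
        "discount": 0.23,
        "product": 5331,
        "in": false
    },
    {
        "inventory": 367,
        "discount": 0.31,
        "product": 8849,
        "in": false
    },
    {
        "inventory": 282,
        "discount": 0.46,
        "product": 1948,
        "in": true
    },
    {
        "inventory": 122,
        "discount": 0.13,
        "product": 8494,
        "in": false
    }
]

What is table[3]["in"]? False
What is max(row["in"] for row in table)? True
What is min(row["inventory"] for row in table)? 122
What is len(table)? 6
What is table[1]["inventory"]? 285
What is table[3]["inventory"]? 367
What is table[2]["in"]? False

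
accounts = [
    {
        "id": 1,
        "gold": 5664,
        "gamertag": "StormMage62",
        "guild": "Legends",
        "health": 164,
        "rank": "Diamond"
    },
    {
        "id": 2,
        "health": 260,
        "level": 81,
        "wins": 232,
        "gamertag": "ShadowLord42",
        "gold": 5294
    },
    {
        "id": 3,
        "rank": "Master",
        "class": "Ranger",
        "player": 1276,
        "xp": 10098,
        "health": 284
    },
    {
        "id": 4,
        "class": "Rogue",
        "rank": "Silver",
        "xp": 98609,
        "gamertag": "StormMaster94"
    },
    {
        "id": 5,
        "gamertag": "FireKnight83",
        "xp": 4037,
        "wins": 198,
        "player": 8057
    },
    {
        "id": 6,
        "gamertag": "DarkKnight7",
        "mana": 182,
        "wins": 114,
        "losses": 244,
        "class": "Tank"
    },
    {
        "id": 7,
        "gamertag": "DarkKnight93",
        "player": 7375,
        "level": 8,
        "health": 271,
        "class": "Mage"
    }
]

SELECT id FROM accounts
[1, 2, 3, 4, 5, 6, 7]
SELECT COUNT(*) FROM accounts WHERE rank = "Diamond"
1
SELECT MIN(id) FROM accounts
1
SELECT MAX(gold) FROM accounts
5664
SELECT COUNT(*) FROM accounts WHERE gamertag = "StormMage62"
1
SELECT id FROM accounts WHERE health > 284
[]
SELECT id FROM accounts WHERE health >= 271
[3, 7]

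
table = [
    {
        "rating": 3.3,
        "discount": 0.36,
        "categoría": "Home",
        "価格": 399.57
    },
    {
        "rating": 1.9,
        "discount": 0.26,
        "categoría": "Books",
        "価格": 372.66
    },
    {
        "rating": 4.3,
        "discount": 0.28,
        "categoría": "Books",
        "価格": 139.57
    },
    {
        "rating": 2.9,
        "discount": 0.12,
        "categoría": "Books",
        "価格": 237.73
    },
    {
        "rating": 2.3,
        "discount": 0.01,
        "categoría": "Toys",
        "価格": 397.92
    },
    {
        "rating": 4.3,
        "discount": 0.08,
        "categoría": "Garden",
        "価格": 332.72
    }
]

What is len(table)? 6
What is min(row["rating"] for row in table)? 1.9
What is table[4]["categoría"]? "Toys"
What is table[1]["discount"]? 0.26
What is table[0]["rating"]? 3.3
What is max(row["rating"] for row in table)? 4.3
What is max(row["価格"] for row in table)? 399.57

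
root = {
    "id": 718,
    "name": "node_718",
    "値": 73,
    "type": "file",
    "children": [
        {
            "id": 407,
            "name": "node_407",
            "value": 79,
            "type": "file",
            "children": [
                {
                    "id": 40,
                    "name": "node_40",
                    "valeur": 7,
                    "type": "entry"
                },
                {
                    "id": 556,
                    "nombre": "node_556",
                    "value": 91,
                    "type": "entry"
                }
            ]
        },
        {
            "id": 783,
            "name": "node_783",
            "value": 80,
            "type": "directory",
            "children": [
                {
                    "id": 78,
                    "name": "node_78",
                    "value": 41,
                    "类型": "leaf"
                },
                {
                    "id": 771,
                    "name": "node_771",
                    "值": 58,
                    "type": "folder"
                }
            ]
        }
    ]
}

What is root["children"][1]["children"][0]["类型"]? "leaf"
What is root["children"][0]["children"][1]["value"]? 91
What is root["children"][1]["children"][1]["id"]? 771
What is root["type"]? "file"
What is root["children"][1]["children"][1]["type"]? "folder"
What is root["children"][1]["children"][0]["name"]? "node_78"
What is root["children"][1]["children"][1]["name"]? "node_771"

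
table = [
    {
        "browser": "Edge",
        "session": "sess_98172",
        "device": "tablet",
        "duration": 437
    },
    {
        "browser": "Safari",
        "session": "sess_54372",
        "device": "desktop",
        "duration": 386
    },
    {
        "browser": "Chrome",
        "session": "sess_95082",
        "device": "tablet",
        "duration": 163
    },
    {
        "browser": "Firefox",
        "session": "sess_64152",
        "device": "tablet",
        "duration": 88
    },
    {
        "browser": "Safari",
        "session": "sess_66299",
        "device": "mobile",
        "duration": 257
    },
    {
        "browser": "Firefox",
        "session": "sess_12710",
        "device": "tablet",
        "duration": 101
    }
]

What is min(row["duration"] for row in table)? 88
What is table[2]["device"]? "tablet"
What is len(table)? 6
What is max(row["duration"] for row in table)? 437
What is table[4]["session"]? "sess_66299"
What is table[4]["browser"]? "Safari"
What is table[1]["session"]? "sess_54372"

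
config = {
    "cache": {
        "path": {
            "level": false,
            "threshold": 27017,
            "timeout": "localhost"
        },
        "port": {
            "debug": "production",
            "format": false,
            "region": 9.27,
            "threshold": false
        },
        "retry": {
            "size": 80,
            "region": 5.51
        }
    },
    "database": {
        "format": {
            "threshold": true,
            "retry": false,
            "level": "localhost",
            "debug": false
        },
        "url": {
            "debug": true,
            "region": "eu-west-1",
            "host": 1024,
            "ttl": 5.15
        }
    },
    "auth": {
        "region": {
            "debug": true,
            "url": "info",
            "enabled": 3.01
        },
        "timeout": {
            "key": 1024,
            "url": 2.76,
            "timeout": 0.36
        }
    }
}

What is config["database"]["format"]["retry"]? False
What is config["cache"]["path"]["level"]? False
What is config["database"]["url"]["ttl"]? 5.15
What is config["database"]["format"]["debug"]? False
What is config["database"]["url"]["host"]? 1024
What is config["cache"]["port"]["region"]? 9.27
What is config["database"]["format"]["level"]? "localhost"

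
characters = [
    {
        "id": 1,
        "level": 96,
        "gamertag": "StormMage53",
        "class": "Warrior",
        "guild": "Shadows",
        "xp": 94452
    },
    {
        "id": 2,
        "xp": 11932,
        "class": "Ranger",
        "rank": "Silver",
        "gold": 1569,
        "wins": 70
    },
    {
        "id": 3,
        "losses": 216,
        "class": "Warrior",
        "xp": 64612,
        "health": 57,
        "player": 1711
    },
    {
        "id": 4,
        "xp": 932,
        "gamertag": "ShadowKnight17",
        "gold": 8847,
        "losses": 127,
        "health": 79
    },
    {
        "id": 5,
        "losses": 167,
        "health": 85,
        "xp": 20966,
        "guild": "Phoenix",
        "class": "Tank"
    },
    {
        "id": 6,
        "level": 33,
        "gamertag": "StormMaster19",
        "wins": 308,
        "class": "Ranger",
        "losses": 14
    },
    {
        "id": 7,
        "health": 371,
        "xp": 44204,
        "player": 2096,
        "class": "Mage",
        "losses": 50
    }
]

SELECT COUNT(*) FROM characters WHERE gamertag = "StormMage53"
1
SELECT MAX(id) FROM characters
7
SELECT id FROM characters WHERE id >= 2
[2, 3, 4, 5, 6, 7]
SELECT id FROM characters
[1, 2, 3, 4, 5, 6, 7]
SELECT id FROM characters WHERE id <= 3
[1, 2, 3]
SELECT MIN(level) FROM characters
33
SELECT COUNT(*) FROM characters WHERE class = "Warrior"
2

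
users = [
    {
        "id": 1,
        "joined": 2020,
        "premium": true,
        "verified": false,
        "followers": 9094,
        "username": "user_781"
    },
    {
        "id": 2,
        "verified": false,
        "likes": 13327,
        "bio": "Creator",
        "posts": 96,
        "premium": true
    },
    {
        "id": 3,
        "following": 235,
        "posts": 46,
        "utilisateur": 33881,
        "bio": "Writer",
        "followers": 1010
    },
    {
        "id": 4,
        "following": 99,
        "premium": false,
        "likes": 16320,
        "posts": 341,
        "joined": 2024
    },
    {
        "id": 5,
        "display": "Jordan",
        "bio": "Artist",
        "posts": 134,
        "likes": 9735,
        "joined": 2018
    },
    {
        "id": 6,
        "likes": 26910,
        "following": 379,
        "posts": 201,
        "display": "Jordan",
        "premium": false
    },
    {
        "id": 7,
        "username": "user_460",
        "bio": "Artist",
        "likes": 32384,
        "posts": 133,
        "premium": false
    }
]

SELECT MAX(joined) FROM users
2024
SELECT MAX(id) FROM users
7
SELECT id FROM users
[1, 2, 3, 4, 5, 6, 7]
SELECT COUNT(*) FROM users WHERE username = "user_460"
1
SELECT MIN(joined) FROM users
2018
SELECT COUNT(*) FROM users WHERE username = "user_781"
1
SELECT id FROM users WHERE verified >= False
[1, 2]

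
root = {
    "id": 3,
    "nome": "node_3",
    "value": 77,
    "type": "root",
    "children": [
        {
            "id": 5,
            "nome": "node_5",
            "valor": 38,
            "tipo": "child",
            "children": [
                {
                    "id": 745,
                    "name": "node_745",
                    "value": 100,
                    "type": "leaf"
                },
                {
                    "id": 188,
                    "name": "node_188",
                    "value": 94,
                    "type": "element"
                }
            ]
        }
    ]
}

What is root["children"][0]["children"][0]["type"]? "leaf"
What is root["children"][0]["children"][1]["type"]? "element"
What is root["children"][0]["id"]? 5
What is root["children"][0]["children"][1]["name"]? "node_188"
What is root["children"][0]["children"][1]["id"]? 188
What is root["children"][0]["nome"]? "node_5"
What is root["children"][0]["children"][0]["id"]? 745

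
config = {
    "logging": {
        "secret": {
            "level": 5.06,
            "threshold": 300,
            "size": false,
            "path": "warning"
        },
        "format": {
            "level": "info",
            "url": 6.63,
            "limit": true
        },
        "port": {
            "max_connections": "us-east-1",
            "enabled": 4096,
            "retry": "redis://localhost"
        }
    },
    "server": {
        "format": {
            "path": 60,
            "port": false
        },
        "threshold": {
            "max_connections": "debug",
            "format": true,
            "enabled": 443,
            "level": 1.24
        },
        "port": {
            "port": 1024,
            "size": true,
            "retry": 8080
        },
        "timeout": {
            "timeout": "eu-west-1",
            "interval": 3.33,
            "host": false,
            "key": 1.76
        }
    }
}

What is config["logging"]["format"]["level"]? "info"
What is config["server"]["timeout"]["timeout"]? "eu-west-1"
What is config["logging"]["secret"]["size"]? False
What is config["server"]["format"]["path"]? 60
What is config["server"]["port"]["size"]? True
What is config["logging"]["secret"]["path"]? "warning"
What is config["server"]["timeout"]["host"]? False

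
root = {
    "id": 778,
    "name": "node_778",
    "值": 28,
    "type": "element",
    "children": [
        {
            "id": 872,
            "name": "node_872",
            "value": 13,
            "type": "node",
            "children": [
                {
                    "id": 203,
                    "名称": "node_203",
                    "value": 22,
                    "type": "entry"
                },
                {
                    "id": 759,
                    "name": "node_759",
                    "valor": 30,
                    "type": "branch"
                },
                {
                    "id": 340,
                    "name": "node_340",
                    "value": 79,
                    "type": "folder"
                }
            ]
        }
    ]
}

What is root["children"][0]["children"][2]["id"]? 340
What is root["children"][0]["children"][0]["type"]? "entry"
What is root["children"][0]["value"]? 13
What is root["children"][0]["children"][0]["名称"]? "node_203"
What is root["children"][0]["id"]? 872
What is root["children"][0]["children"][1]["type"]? "branch"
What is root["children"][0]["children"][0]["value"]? 22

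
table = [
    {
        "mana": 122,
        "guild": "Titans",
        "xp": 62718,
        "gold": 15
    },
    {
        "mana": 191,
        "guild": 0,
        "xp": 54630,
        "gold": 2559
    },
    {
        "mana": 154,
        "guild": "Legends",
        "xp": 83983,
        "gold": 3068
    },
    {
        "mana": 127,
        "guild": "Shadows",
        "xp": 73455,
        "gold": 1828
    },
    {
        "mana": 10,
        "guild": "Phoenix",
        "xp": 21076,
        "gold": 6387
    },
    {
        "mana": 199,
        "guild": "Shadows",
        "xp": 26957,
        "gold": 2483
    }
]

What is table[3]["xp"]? 73455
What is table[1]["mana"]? 191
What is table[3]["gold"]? 1828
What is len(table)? 6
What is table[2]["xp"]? 83983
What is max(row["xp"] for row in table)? 83983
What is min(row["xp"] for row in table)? 21076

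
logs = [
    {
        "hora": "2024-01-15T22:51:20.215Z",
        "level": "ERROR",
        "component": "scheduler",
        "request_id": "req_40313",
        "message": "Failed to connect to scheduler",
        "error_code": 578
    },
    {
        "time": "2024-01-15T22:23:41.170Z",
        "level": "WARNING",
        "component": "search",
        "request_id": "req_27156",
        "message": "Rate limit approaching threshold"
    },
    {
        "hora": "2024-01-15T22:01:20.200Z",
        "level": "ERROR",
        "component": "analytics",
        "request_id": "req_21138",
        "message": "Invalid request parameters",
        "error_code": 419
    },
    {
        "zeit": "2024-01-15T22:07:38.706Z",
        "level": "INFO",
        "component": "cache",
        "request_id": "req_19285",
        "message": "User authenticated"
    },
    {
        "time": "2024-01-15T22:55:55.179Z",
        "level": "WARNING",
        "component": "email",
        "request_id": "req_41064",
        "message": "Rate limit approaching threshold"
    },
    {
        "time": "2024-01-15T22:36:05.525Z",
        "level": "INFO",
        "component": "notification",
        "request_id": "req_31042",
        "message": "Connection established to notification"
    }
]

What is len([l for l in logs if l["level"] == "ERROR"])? 2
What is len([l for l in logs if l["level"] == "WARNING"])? 2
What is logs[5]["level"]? "INFO"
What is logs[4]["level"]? "WARNING"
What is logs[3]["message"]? "User authenticated"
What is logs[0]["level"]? "ERROR"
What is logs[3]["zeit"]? "2024-01-15T22:07:38.706Z"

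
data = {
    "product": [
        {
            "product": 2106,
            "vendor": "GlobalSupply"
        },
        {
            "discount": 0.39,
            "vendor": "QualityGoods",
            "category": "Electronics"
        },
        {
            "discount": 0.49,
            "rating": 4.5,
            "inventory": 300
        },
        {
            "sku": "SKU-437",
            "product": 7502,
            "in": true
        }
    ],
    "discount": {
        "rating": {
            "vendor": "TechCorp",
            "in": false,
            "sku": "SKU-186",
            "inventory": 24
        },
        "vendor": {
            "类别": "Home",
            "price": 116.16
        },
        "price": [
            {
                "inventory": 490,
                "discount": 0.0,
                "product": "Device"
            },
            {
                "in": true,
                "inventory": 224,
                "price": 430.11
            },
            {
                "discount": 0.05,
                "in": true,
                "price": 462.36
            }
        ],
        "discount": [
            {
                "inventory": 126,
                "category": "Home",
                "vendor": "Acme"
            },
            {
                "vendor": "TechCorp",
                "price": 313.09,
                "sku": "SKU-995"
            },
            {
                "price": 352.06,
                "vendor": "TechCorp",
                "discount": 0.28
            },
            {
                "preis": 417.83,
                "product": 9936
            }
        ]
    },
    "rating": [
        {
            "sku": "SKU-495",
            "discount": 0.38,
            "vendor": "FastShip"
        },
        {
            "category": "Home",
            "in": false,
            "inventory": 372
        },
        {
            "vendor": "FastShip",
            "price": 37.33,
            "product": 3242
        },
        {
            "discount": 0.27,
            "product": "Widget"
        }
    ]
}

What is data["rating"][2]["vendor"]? "FastShip"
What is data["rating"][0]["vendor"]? "FastShip"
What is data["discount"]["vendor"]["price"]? 116.16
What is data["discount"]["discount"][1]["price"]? 313.09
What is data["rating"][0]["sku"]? "SKU-495"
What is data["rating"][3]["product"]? "Widget"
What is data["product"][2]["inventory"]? 300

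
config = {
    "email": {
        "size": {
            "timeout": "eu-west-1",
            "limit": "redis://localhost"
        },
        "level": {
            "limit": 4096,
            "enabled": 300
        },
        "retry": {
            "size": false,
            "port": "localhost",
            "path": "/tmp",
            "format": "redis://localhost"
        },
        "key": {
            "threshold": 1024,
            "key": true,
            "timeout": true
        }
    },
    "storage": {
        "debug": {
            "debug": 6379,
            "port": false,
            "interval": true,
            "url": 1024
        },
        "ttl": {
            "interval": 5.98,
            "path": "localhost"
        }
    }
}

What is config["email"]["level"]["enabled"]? 300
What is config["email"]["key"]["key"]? True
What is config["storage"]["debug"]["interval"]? True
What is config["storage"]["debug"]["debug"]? 6379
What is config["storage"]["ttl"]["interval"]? 5.98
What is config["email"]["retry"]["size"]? False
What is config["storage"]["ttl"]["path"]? "localhost"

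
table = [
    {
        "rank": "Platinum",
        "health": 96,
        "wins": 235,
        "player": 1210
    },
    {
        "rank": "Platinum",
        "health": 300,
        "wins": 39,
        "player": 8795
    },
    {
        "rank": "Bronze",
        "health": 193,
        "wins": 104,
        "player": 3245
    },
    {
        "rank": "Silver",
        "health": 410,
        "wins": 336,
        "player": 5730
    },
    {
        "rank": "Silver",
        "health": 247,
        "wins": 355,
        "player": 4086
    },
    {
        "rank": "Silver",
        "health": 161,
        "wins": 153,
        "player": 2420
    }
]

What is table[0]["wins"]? 235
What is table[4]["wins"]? 355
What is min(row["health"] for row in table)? 96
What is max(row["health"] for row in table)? 410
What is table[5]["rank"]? "Silver"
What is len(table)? 6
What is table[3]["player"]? 5730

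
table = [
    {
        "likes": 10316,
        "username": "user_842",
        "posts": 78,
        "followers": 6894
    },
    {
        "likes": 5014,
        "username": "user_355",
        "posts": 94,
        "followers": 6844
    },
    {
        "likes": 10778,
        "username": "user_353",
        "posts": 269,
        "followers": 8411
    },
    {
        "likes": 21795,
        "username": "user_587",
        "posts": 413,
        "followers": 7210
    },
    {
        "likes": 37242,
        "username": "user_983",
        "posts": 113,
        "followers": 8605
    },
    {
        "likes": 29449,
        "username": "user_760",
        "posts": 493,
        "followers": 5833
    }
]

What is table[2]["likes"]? 10778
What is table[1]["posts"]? 94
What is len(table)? 6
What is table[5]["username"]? "user_760"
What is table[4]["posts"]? 113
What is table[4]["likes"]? 37242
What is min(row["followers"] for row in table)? 5833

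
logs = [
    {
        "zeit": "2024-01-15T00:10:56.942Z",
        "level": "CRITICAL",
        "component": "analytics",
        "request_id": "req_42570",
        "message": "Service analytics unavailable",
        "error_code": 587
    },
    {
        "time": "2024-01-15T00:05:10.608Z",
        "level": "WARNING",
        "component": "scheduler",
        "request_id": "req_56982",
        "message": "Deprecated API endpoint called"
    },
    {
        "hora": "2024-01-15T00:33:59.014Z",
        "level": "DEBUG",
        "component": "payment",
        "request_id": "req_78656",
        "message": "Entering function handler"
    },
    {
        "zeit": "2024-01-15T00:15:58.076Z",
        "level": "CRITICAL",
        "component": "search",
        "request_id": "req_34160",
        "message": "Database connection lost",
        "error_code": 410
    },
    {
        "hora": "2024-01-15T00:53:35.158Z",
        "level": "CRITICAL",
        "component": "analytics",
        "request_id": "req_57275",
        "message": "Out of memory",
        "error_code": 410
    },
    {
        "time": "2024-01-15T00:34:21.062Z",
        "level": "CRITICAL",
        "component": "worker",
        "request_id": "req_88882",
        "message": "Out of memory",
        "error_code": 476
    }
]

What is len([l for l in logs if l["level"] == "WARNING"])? 1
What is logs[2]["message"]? "Entering function handler"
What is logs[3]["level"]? "CRITICAL"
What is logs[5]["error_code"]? 476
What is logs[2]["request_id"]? "req_78656"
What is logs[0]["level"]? "CRITICAL"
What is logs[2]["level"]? "DEBUG"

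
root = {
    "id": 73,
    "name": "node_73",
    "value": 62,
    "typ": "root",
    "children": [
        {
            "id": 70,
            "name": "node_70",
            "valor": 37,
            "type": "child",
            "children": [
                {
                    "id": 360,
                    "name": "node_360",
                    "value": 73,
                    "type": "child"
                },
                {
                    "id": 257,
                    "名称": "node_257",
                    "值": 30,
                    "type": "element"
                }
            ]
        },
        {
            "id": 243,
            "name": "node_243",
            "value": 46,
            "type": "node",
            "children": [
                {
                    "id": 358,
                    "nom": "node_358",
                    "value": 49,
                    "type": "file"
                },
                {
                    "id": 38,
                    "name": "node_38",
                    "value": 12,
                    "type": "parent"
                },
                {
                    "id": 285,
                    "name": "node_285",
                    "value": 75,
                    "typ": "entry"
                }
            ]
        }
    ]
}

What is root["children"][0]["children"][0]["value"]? 73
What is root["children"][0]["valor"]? 37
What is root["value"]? 62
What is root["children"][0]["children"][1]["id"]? 257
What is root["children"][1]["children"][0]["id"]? 358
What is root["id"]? 73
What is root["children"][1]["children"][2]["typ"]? "entry"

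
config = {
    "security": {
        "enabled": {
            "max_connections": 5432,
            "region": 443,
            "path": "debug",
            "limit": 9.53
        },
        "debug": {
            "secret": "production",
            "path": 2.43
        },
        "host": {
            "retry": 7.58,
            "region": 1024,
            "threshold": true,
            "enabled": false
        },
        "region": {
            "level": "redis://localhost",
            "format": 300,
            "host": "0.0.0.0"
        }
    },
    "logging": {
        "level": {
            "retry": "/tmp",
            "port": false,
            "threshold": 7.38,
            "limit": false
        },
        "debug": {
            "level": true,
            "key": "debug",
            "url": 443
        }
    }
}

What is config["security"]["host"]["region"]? 1024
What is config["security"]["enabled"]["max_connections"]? 5432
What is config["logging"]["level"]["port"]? False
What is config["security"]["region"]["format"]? 300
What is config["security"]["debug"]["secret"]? "production"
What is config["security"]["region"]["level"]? "redis://localhost"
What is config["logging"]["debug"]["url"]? 443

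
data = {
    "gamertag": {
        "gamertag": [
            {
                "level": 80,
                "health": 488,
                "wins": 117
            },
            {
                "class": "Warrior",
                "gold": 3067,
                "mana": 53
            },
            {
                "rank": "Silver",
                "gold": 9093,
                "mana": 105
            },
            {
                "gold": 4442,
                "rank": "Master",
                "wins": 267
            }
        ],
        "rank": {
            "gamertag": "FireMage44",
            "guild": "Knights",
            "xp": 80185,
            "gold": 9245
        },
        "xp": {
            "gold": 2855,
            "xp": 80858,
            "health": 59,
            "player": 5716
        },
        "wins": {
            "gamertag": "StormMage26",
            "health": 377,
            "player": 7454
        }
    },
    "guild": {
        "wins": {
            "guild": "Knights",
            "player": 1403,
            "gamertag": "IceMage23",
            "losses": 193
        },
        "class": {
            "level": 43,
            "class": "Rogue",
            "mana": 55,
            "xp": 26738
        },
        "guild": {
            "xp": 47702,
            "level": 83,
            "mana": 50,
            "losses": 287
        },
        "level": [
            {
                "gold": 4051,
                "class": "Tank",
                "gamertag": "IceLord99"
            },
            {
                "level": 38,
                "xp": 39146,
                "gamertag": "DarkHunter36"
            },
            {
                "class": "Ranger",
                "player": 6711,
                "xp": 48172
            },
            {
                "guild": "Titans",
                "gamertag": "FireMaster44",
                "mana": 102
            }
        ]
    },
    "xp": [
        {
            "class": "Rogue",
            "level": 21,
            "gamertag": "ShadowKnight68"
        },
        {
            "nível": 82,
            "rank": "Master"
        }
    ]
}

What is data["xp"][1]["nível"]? 82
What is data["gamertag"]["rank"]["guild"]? "Knights"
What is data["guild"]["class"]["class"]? "Rogue"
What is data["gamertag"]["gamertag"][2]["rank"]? "Silver"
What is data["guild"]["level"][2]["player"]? 6711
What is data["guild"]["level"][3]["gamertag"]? "FireMaster44"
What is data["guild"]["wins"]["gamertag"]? "IceMage23"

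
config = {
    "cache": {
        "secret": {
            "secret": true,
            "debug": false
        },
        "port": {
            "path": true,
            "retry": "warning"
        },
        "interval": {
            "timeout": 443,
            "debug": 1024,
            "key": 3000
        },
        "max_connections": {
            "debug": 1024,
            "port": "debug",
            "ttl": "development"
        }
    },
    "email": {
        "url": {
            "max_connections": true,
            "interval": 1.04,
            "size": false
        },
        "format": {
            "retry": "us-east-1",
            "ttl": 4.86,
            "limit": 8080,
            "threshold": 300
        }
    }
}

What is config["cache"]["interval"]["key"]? 3000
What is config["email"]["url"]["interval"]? 1.04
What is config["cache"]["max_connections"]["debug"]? 1024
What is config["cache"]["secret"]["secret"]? True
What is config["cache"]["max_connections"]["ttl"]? "development"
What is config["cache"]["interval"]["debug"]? 1024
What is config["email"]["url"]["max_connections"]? True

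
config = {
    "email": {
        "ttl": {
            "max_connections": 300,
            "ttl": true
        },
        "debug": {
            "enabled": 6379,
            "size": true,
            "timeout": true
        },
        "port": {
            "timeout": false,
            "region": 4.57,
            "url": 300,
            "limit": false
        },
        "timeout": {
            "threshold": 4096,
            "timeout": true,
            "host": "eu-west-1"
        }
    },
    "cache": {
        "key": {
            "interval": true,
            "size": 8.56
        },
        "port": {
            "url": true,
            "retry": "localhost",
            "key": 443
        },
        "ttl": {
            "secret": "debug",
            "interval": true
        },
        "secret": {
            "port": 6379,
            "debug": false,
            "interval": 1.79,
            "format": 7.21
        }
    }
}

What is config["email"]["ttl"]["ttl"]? True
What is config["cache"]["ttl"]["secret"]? "debug"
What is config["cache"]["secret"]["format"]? 7.21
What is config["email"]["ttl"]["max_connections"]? 300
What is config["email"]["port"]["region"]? 4.57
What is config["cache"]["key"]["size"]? 8.56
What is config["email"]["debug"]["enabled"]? 6379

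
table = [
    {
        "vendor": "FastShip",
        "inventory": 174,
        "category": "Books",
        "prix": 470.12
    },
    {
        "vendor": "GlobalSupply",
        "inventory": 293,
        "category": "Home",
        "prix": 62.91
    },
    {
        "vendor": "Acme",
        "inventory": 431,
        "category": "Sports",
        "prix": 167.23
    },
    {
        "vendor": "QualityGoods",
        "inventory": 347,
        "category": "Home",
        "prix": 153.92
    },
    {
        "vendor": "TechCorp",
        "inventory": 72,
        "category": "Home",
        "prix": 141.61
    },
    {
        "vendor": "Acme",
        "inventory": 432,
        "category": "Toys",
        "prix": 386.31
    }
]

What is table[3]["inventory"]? 347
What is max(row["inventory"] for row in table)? 432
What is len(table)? 6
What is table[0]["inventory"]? 174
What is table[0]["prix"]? 470.12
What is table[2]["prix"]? 167.23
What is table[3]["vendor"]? "QualityGoods"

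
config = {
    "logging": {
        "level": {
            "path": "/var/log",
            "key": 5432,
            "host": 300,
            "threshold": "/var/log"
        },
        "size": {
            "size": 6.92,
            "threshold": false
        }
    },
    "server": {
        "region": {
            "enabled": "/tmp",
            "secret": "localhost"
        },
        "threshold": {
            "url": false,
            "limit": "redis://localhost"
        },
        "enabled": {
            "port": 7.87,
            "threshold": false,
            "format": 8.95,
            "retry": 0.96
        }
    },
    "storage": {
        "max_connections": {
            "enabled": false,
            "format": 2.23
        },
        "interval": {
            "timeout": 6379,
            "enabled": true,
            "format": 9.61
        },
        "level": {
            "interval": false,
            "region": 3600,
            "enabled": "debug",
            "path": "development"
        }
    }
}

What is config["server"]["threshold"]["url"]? False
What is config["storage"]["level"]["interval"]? False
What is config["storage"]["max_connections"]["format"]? 2.23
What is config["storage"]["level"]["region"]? 3600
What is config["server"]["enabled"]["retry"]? 0.96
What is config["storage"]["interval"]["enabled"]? True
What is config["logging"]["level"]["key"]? 5432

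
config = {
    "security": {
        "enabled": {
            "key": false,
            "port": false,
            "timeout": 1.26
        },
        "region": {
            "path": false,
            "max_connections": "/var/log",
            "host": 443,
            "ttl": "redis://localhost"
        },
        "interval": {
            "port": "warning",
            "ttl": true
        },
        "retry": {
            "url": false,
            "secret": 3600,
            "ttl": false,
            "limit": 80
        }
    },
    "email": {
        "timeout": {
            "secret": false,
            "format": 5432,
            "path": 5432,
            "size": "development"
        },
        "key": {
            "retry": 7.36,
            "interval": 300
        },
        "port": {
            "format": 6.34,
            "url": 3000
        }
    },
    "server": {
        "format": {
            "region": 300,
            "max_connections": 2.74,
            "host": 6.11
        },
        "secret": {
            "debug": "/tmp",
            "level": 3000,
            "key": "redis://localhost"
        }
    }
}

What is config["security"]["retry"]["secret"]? 3600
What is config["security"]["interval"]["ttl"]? True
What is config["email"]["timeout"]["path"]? 5432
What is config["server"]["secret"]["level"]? 3000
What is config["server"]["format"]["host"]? 6.11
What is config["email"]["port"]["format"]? 6.34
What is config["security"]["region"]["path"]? False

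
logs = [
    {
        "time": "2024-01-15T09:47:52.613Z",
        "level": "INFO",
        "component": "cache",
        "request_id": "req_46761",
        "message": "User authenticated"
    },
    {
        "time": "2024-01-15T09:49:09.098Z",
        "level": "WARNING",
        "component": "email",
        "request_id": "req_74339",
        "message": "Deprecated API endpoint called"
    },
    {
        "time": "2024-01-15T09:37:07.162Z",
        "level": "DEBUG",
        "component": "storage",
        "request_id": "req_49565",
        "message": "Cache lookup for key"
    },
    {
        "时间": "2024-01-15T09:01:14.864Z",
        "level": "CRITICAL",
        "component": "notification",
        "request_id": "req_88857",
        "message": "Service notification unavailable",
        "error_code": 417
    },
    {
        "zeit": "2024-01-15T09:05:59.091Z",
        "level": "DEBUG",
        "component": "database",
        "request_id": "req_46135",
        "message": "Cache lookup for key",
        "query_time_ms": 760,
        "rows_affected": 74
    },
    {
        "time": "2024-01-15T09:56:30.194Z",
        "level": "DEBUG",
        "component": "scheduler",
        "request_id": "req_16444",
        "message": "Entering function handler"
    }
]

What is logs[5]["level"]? "DEBUG"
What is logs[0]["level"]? "INFO"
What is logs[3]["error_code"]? 417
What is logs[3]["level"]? "CRITICAL"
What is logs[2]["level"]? "DEBUG"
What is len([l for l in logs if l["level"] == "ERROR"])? 0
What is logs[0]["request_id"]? "req_46761"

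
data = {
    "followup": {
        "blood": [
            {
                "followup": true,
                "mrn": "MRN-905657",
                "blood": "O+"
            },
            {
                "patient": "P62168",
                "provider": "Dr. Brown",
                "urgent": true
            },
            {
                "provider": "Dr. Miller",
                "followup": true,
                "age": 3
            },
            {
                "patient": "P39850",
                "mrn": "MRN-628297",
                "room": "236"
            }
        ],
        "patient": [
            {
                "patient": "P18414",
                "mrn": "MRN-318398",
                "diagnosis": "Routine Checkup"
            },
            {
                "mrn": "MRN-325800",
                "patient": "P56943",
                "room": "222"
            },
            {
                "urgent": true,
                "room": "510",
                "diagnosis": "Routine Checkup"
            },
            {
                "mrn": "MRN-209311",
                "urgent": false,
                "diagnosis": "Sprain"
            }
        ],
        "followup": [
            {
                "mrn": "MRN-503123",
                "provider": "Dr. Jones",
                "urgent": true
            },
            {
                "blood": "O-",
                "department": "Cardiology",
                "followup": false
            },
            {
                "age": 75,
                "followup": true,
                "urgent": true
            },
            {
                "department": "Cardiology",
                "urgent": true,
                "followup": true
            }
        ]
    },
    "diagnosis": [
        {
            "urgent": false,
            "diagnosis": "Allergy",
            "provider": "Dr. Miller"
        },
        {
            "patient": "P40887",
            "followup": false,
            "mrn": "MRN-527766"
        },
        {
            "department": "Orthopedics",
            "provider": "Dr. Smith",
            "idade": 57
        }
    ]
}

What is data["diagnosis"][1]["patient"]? "P40887"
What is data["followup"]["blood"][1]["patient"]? "P62168"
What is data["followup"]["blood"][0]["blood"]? "O+"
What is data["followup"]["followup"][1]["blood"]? "O-"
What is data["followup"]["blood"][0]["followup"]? True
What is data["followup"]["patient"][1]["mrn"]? "MRN-325800"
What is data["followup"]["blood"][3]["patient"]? "P39850"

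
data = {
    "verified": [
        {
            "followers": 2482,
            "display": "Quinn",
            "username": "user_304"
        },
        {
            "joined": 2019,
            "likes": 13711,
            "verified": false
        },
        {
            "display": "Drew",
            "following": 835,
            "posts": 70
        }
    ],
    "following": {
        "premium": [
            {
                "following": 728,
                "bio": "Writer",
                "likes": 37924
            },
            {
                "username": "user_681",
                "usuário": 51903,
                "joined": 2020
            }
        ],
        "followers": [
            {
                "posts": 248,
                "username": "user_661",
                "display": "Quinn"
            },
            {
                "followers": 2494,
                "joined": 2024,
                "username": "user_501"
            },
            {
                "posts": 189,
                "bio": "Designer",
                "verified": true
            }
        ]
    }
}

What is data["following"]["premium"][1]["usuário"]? 51903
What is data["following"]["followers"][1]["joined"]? 2024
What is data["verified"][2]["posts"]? 70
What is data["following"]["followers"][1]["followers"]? 2494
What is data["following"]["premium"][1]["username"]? "user_681"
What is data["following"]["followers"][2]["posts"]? 189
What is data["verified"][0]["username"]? "user_304"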